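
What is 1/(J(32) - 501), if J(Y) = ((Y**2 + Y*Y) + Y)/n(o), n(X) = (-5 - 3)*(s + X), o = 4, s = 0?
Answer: -1/566 ≈ -0.0017668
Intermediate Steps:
n(X) = -8*X (n(X) = (-5 - 3)*(0 + X) = -8*X)
J(Y) = -Y**2/16 - Y/32 (J(Y) = ((Y**2 + Y*Y) + Y)/((-8*4)) = ((Y**2 + Y**2) + Y)/(-32) = (2*Y**2 + Y)*(-1/32) = (Y + 2*Y**2)*(-1/32) = -Y**2/16 - Y/32)
1/(J(32) - 501) = 1/(-1/32*32*(1 + 2*32) - 501) = 1/(-1/32*32*(1 + 64) - 501) = 1/(-1/32*32*65 - 501) = 1/(-65 - 501) = 1/(-566) = -1/566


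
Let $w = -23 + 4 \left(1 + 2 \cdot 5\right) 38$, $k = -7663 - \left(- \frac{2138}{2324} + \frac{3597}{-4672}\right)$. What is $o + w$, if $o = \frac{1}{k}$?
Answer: $\frac{34292775048943}{20796105375} \approx 1649.0$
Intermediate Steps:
$k = - \frac{20796105375}{2714432}$ ($k = -7663 - \left(\left(-2138\right) \frac{1}{2324} + 3597 \left(- \frac{1}{4672}\right)\right) = -7663 - \left(- \frac{1069}{1162} - \frac{3597}{4672}\right) = -7663 - - \frac{4587041}{2714432} = -7663 + \frac{4587041}{2714432} = - \frac{20796105375}{2714432} \approx -7661.3$)
$w = 1649$ ($w = -23 + 4 \left(1 + 10\right) 38 = -23 + 4 \cdot 11 \cdot 38 = -23 + 44 \cdot 38 = -23 + 1672 = 1649$)
$o = - \frac{2714432}{20796105375}$ ($o = \frac{1}{- \frac{20796105375}{2714432}} = - \frac{2714432}{20796105375} \approx -0.00013053$)
$o + w = - \frac{2714432}{20796105375} + 1649 = \frac{34292775048943}{20796105375}$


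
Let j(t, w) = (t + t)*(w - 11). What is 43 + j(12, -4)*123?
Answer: -44237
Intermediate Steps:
j(t, w) = 2*t*(-11 + w) (j(t, w) = (2*t)*(-11 + w) = 2*t*(-11 + w))
43 + j(12, -4)*123 = 43 + (2*12*(-11 - 4))*123 = 43 + (2*12*(-15))*123 = 43 - 360*123 = 43 - 44280 = -44237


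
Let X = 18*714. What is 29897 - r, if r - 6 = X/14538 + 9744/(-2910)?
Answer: 35129454187/1175155 ≈ 29893.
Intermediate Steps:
X = 12852
r = 4154848/1175155 (r = 6 + (12852/14538 + 9744/(-2910)) = 6 + (12852*(1/14538) + 9744*(-1/2910)) = 6 + (2142/2423 - 1624/485) = 6 - 2896082/1175155 = 4154848/1175155 ≈ 3.5356)
29897 - r = 29897 - 1*4154848/1175155 = 29897 - 4154848/1175155 = 35129454187/1175155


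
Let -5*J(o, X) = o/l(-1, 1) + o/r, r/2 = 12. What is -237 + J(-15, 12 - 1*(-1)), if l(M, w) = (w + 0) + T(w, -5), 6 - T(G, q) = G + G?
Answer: -9451/40 ≈ -236.27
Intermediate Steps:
r = 24 (r = 2*12 = 24)
T(G, q) = 6 - 2*G (T(G, q) = 6 - (G + G) = 6 - 2*G)
l(M, w) = 6 - w (l(M, w) = (w + 0) + (6 - 2*w) = w + (6 - 2*w) = 6 - w)
J(o, X) = -29*o/600 (J(o, X) = -(o/(6 - 1*1) + o/24)/5 = -(o/(6 - 1) + o*(1/24))/5 = -(o/5 + o/24)/5 = -29*o/600)
-237 + J(-15, 12 - 1*(-1)) = -237 - 29/600*(-15) = -237 + 29/40 = -9451/40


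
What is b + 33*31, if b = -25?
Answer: 998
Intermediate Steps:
b + 33*31 = -25 + 33*31 = -25 + 1023 = 998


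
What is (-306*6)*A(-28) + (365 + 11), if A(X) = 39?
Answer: -71228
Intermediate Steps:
(-306*6)*A(-28) + (365 + 11) = -306*6*39 + (365 + 11) = -102*18*39 + 376 = -1836*39 + 376 = -71604 + 376 = -71228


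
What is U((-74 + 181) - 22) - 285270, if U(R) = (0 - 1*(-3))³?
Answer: -285243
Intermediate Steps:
U(R) = 27 (U(R) = (0 + 3)³ = 3³ = 27)
U((-74 + 181) - 22) - 285270 = 27 - 285270 = -285243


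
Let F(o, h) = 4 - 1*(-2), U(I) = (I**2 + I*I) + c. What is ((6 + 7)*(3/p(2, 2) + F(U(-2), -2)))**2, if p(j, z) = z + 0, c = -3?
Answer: 38025/4 ≈ 9506.3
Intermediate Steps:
U(I) = -3 + 2*I**2 (U(I) = (I**2 + I*I) - 3 = (I**2 + I**2) - 3 = 2*I**2 - 3 = -3 + 2*I**2)
p(j, z) = z
F(o, h) = 6 (F(o, h) = 4 + 2 = 6)
((6 + 7)*(3/p(2, 2) + F(U(-2), -2)))**2 = ((6 + 7)*(3/2 + 6))**2 = (13*(3*(1/2) + 6))**2 = (13*(3/2 + 6))**2 = (13*(15/2))**2 = (195/2)**2 = 38025/4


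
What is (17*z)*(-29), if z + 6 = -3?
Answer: 4437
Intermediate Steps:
z = -9 (z = -6 - 3 = -9)
(17*z)*(-29) = (17*(-9))*(-29) = -153*(-29) = 4437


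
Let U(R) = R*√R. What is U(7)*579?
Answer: 4053*√7 ≈ 10723.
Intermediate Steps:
U(R) = R^(3/2)
U(7)*579 = 7^(3/2)*579 = (7*√7)*579 = 4053*√7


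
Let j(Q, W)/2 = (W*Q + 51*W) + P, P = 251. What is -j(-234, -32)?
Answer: -12214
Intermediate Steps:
j(Q, W) = 502 + 102*W + 2*Q*W (j(Q, W) = 2*((W*Q + 51*W) + 251) = 2*((Q*W + 51*W) + 251) = 2*((51*W + Q*W) + 251) = 2*(251 + 51*W + Q*W) = 502 + 102*W + 2*Q*W)
-j(-234, -32) = -(502 + 102*(-32) + 2*(-234)*(-32)) = -(502 - 3264 + 14976) = -1*12214 = -12214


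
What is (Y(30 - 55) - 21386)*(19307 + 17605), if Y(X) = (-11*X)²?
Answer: 2002069968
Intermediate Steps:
Y(X) = 121*X²
(Y(30 - 55) - 21386)*(19307 + 17605) = (121*(30 - 55)² - 21386)*(19307 + 17605) = (121*(-25)² - 21386)*36912 = (121*625 - 21386)*36912 = (75625 - 21386)*36912 = 54239*36912 = 2002069968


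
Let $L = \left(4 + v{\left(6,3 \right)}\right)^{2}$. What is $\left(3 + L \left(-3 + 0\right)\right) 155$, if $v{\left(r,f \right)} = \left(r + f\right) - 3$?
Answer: $-46035$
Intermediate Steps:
$v{\left(r,f \right)} = -3 + f + r$ ($v{\left(r,f \right)} = \left(f + r\right) - 3 = -3 + f + r$)
$L = 100$ ($L = \left(4 + \left(-3 + 3 + 6\right)\right)^{2} = \left(4 + 6\right)^{2} = 10^{2} = 100$)
$\left(3 + L \left(-3 + 0\right)\right) 155 = \left(3 + 100 \left(-3 + 0\right)\right) 155 = \left(3 + 100 \left(-3\right)\right) 155 = \left(3 - 300\right) 155 = \left(-297\right) 155 = -46035$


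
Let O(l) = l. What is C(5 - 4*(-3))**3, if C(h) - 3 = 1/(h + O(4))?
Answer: 262144/9261 ≈ 28.306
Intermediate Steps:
C(h) = 3 + 1/(4 + h) (C(h) = 3 + 1/(h + 4) = 3 + 1/(4 + h))
C(5 - 4*(-3))**3 = ((13 + 3*(5 - 4*(-3)))/(4 + (5 - 4*(-3))))**3 = ((13 + 3*(5 + 12))/(4 + (5 + 12)))**3 = ((13 + 3*17)/(4 + 17))**3 = ((13 + 51)/21)**3 = ((1/21)*64)**3 = (64/21)**3 = 262144/9261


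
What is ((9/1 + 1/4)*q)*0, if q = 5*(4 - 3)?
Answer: 0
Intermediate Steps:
q = 5 (q = 5*1 = 5)
((9/1 + 1/4)*q)*0 = ((9/1 + 1/4)*5)*0 = ((9*1 + 1*(1/4))*5)*0 = ((9 + 1/4)*5)*0 = ((37/4)*5)*0 = (185/4)*0 = 0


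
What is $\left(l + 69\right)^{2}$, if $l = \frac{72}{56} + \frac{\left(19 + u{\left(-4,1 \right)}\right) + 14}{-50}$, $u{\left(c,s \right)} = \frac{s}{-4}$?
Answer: $\frac{9502935289}{1960000} \approx 4848.4$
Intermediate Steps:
$u{\left(c,s \right)} = - \frac{s}{4}$ ($u{\left(c,s \right)} = s \left(- \frac{1}{4}\right) = - \frac{s}{4}$)
$l = \frac{883}{1400}$ ($l = \frac{72}{56} + \frac{\left(19 - \frac{1}{4}\right) + 14}{-50} = 72 \cdot \frac{1}{56} + \left(\left(19 - \frac{1}{4}\right) + 14\right) \left(- \frac{1}{50}\right) = \frac{9}{7} + \left(\frac{75}{4} + 14\right) \left(- \frac{1}{50}\right) = \frac{9}{7} + \frac{131}{4} \left(- \frac{1}{50}\right) = \frac{9}{7} - \frac{131}{200} = \frac{883}{1400} \approx 0.63071$)
$\left(l + 69\right)^{2} = \left(\frac{883}{1400} + 69\right)^{2} = \left(\frac{97483}{1400}\right)^{2} = \frac{9502935289}{1960000}$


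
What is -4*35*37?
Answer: -5180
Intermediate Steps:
-4*35*37 = -140*37 = -5180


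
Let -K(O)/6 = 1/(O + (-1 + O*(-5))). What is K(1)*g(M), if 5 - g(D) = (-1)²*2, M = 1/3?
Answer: 18/5 ≈ 3.6000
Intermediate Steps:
K(O) = -6/(-1 - 4*O) (K(O) = -6/(O + (-1 + O*(-5))) = -6/(O + (-1 - 5*O)) = -6/(-1 - 4*O))
M = ⅓ (M = 1*(⅓) = ⅓ ≈ 0.33333)
g(D) = 3 (g(D) = 5 - (-1)²*2 = 5 - 2 = 3)
K(1)*g(M) = (6/(1 + 4*1))*3 = (6/(1 + 4))*3 = (6/5)*3 = 18/5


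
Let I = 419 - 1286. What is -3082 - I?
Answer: -2215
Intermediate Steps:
I = -867
-3082 - I = -3082 - 1*(-867) = -3082 + 867 = -2215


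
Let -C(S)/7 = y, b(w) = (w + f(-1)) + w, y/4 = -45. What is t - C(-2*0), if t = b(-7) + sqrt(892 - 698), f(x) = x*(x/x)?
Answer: -1275 + sqrt(194) ≈ -1261.1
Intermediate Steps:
f(x) = x (f(x) = x*1 = x)
y = -180 (y = 4*(-45) = -180)
b(w) = -1 + 2*w (b(w) = (w - 1) + w = (-1 + w) + w = -1 + 2*w)
C(S) = 1260 (C(S) = -7*(-180) = 1260)
t = -15 + sqrt(194) (t = (-1 + 2*(-7)) + sqrt(892 - 698) = (-1 - 14) + sqrt(194) = -15 + sqrt(194) ≈ -1.0716)
t - C(-2*0) = (-15 + sqrt(194)) - 1*1260 = (-15 + sqrt(194)) - 1260 = -1275 + sqrt(194)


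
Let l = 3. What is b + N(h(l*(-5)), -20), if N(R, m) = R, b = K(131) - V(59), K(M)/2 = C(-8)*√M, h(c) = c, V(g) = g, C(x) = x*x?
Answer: -74 + 128*√131 ≈ 1391.0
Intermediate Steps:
C(x) = x²
K(M) = 128*√M (K(M) = 2*((-8)²*√M) = 2*(64*√M) = 128*√M)
b = -59 + 128*√131 (b = 128*√131 - 1*59 = 128*√131 - 59 = -59 + 128*√131 ≈ 1406.0)
b + N(h(l*(-5)), -20) = (-59 + 128*√131) + 3*(-5) = (-59 + 128*√131) - 15 = -74 + 128*√131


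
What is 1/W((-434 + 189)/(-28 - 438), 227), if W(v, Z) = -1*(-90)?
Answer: 1/90 ≈ 0.011111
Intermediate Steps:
W(v, Z) = 90
1/W((-434 + 189)/(-28 - 438), 227) = 1/90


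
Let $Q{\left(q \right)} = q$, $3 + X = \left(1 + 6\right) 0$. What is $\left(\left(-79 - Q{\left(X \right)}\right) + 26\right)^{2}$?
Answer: $2500$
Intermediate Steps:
$X = -3$ ($X = -3 + \left(1 + 6\right) 0 = -3 + 7 \cdot 0 = -3 + 0 = -3$)
$\left(\left(-79 - Q{\left(X \right)}\right) + 26\right)^{2} = \left(\left(-79 - -3\right) + 26\right)^{2} = \left(\left(-79 + 3\right) + 26\right)^{2} = \left(-76 + 26\right)^{2} = \left(-50\right)^{2} = 2500$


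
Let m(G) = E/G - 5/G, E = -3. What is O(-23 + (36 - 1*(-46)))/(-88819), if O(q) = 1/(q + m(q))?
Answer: -59/308468387 ≈ -1.9127e-7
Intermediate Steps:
m(G) = -8/G (m(G) = -3/G - 5/G = -8/G)
O(q) = 1/(q - 8/q)
O(-23 + (36 - 1*(-46)))/(-88819) = ((-23 + (36 - 1*(-46)))/(-8 + (-23 + (36 - 1*(-46)))**2))/(-88819) = ((-23 + (36 + 46))/(-8 + (-23 + (36 + 46))**2))*(-1/88819) = ((-23 + 82)/(-8 + (-23 + 82)**2))*(-1/88819) = (59/(-8 + 59**2))*(-1/88819) = (59/(-8 + 3481))*(-1/88819) = (59/3473)*(-1/88819) = -59/308468387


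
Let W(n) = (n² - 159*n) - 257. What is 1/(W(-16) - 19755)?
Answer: -1/17212 ≈ -5.8099e-5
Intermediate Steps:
W(n) = -257 + n² - 159*n
1/(W(-16) - 19755) = 1/((-257 + (-16)² - 159*(-16)) - 19755) = 1/((-257 + 256 + 2544) - 19755) = 1/(2543 - 19755) = 1/(-17212) = -1/17212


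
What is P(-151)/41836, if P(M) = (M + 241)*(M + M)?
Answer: -6795/10459 ≈ -0.64968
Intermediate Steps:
P(M) = 2*M*(241 + M) (P(M) = (241 + M)*(2*M) = 2*M*(241 + M))
P(-151)/41836 = (2*(-151)*(241 - 151))/41836 = (2*(-151)*90)*(1/41836) = -27180*1/41836 = -6795/10459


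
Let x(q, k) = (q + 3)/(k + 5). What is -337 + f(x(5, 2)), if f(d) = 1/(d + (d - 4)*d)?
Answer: -35097/104 ≈ -337.47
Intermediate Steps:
x(q, k) = (3 + q)/(5 + k)
f(d) = 1/(d + d*(-4 + d)) (f(d) = 1/(d + (-4 + d)*d) = 1/(d + d*(-4 + d)))
-337 + f(x(5, 2)) = -337 + 1/((((3 + 5)/(5 + 2)))*(-3 + (3 + 5)/(5 + 2))) = -337 + 1/(((8/7))*(-3 + 8/7)) = -337 + 1/((((⅐)*8))*(-3 + (⅐)*8)) = -337 + 1/((8/7)*(-3 + 8/7)) = -337 + 7/(8*(-13/7)) = -337 + (7/8)*(-7/13) = -337 - 49/104 = -35097/104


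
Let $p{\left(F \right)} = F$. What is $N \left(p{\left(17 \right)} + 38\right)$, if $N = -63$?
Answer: $-3465$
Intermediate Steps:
$N \left(p{\left(17 \right)} + 38\right) = - 63 \left(17 + 38\right) = \left(-63\right) 55 = -3465$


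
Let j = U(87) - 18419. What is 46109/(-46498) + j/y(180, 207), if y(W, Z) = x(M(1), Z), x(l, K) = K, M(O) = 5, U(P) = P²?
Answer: -514047863/9625086 ≈ -53.407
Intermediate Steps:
j = -10850 (j = 87² - 18419 = 7569 - 18419 = -10850)
y(W, Z) = Z
46109/(-46498) + j/y(180, 207) = 46109/(-46498) - 10850/207 = 46109*(-1/46498) - 10850*1/207 = -46109/46498 - 10850/207 = -514047863/9625086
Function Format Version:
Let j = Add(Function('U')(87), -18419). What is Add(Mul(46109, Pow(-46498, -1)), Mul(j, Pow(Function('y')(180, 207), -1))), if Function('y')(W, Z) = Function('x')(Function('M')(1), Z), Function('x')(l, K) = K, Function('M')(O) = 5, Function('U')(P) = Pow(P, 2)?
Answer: Rational(-514047863, 9625086) ≈ -53.407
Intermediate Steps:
j = -10850 (j = Add(Pow(87, 2), -18419) = Add(7569, -18419) = -10850)
Function('y')(W, Z) = Z
Add(Mul(46109, Pow(-46498, -1)), Mul(j, Pow(Function('y')(180, 207), -1))) = Add(Mul(46109, Pow(-46498, -1)), Mul(-10850, Pow(207, -1))) = Add(Mul(46109, Rational(-1, 46498)), Mul(-10850, Rational(1, 207))) = Add(Rational(-46109, 46498), Rational(-10850, 207)) = Rational(-514047863, 9625086)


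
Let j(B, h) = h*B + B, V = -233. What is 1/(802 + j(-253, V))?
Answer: 1/59498 ≈ 1.6807e-5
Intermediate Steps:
j(B, h) = B + B*h (j(B, h) = B*h + B = B + B*h)
1/(802 + j(-253, V)) = 1/(802 - 253*(1 - 233)) = 1/(802 - 253*(-232)) = 1/(802 + 58696) = 1/59498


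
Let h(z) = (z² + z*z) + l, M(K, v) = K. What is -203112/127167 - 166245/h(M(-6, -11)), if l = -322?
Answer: 1406006661/2119450 ≈ 663.38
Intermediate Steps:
h(z) = -322 + 2*z² (h(z) = (z² + z*z) - 322 = (z² + z²) - 322 = 2*z² - 322 = -322 + 2*z²)
-203112/127167 - 166245/h(M(-6, -11)) = -203112/127167 - 166245/(-322 + 2*(-6)²) = -203112*1/127167 - 166245/(-322 + 2*36) = -67704/42389 - 166245/(-322 + 72) = -67704/42389 - 166245/(-250) = -67704/42389 - 166245*(-1/250) = -67704/42389 + 33249/50 = 1406006661/2119450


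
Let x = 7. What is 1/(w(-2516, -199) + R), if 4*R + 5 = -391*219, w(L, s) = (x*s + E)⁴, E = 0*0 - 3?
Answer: 2/7595767560895 ≈ 2.6330e-13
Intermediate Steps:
E = -3 (E = 0 - 3 = -3)
w(L, s) = (-3 + 7*s)⁴ (w(L, s) = (7*s - 3)⁴ = (-3 + 7*s)⁴)
R = -42817/2 (R = -5/4 + (-391*219)/4 = -5/4 + (¼)*(-85629) = -5/4 - 85629/4 = -42817/2 ≈ -21409.)
1/(w(-2516, -199) + R) = 1/((-3 + 7*(-199))⁴ - 42817/2) = 1/((-3 - 1393)⁴ - 42817/2) = 1/((-1396)⁴ - 42817/2) = 1/(3797883801856 - 42817/2) = 1/(7595767560895/2) = 2/7595767560895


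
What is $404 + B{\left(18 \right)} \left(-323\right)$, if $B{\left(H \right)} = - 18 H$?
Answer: $105056$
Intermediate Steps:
$404 + B{\left(18 \right)} \left(-323\right) = 404 + \left(-18\right) 18 \left(-323\right) = 404 - -104652 = 404 + 104652 = 105056$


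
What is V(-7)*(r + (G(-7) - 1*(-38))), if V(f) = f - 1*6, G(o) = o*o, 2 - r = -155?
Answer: -3172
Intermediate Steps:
r = 157 (r = 2 - 1*(-155) = 2 + 155 = 157)
G(o) = o²
V(f) = -6 + f (V(f) = f - 6 = -6 + f)
V(-7)*(r + (G(-7) - 1*(-38))) = (-6 - 7)*(157 + ((-7)² - 1*(-38))) = -13*(157 + (49 + 38)) = -13*(157 + 87) = -13*244 = -3172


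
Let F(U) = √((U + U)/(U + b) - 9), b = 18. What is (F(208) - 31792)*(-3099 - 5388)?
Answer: 269818704 - 8487*I*√91417/113 ≈ 2.6982e+8 - 22709.0*I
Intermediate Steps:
F(U) = √(-9 + 2*U/(18 + U)) (F(U) = √((U + U)/(U + 18) - 9) = √((2*U)/(18 + U) - 9) = √(2*U/(18 + U) - 9) = √(-9 + 2*U/(18 + U)))
(F(208) - 31792)*(-3099 - 5388) = (√((-162 - 7*208)/(18 + 208)) - 31792)*(-3099 - 5388) = (√((-162 - 1456)/226) - 31792)*(-8487) = (√((1/226)*(-1618)) - 31792)*(-8487) = (√(-809/113) - 31792)*(-8487) = (I*√91417/113 - 31792)*(-8487) = (-31792 + I*√91417/113)*(-8487) = 269818704 - 8487*I*√91417/113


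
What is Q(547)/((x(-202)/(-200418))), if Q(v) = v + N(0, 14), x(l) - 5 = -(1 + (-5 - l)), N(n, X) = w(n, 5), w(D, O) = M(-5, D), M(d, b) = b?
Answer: 109628646/193 ≈ 5.6802e+5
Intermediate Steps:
w(D, O) = D
N(n, X) = n
x(l) = 9 + l (x(l) = 5 - (1 + (-5 - l)) = 5 - (-4 - l) = 5 + (4 + l) = 9 + l)
Q(v) = v (Q(v) = v + 0 = v)
Q(547)/((x(-202)/(-200418))) = 547/(((9 - 202)/(-200418))) = 547/((-193*(-1/200418))) = 547/(193/200418) = 547*(200418/193) = 109628646/193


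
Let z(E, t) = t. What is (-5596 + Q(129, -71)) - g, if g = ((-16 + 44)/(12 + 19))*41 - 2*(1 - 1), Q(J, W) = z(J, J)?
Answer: -170625/31 ≈ -5504.0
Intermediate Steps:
Q(J, W) = J
g = 1148/31 (g = (28/31)*41 - 2*0 = (28*(1/31))*41 + 0 = (28/31)*41 + 0 = 1148/31 + 0 = 1148/31 ≈ 37.032)
(-5596 + Q(129, -71)) - g = (-5596 + 129) - 1*1148/31 = -5467 - 1148/31 = -170625/31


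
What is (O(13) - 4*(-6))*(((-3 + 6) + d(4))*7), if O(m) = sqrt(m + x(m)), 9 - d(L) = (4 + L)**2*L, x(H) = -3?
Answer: -40992 - 1708*sqrt(10) ≈ -46393.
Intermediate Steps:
d(L) = 9 - L*(4 + L)**2 (d(L) = 9 - (4 + L)**2*L = 9 - L*(4 + L)**2)
O(m) = sqrt(-3 + m) (O(m) = sqrt(m - 3) = sqrt(-3 + m))
(O(13) - 4*(-6))*(((-3 + 6) + d(4))*7) = (sqrt(-3 + 13) - 4*(-6))*(((-3 + 6) + (9 - 1*4*(4 + 4)**2))*7) = (sqrt(10) + 24)*((3 + (9 - 1*4*8**2))*7) = (24 + sqrt(10))*((3 + (9 - 1*4*64))*7) = (24 + sqrt(10))*((3 + (9 - 256))*7) = (24 + sqrt(10))*((3 - 247)*7) = (24 + sqrt(10))*(-244*7) = (24 + sqrt(10))*(-1708) = -40992 - 1708*sqrt(10)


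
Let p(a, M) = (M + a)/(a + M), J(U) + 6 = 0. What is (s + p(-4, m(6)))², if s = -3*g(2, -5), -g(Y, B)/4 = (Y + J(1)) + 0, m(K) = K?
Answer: 2209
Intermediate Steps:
J(U) = -6 (J(U) = -6 + 0 = -6)
p(a, M) = 1 (p(a, M) = (M + a)/(M + a) = 1)
g(Y, B) = 24 - 4*Y (g(Y, B) = -4*((Y - 6) + 0) = -4*((-6 + Y) + 0) = -4*(-6 + Y) = 24 - 4*Y)
s = -48 (s = -3*(24 - 4*2) = -3*(24 - 8) = -3*16 = -48)
(s + p(-4, m(6)))² = (-48 + 1)² = (-47)² = 2209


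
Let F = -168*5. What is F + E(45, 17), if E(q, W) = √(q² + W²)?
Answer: -840 + √2314 ≈ -791.90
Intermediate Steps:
F = -840
E(q, W) = √(W² + q²)
F + E(45, 17) = -840 + √(17² + 45²) = -840 + √(289 + 2025) = -840 + √2314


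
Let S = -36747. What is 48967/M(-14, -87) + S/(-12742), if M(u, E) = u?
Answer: -155855764/44597 ≈ -3494.8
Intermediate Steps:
48967/M(-14, -87) + S/(-12742) = 48967/(-14) - 36747/(-12742) = 48967*(-1/14) - 36747*(-1/12742) = -48967/14 + 36747/12742 = -155855764/44597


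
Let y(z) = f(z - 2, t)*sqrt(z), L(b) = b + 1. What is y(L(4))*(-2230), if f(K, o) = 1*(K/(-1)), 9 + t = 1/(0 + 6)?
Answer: 6690*sqrt(5) ≈ 14959.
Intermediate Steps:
t = -53/6 (t = -9 + 1/(0 + 6) = -9 + 1/6 = -53/6 ≈ -8.8333)
f(K, o) = -K (f(K, o) = 1*(K*(-1)) = 1*(-K) = -K)
L(b) = 1 + b
y(z) = sqrt(z)*(2 - z) (y(z) = (-(z - 2))*sqrt(z) = (-(-2 + z))*sqrt(z) = (2 - z)*sqrt(z) = sqrt(z)*(2 - z))
y(L(4))*(-2230) = (sqrt(1 + 4)*(2 - (1 + 4)))*(-2230) = (sqrt(5)*(2 - 1*5))*(-2230) = (sqrt(5)*(2 - 5))*(-2230) = (sqrt(5)*(-3))*(-2230) = -3*sqrt(5)*(-2230) = 6690*sqrt(5)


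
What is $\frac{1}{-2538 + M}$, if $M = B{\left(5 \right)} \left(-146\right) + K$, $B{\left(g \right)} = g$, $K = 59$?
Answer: $- \frac{1}{3209} \approx -0.00031162$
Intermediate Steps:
$M = -671$ ($M = 5 \left(-146\right) + 59 = -730 + 59 = -671$)
$\frac{1}{-2538 + M} = \frac{1}{-2538 - 671} = \frac{1}{-3209} = - \frac{1}{3209}$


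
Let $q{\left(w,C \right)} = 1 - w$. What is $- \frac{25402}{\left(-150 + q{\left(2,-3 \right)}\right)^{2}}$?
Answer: $- \frac{25402}{22801} \approx -1.1141$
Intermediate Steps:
$- \frac{25402}{\left(-150 + q{\left(2,-3 \right)}\right)^{2}} = - \frac{25402}{\left(-150 + \left(1 - 2\right)\right)^{2}} = - \frac{25402}{\left(-150 - 1\right)^{2}} = - \frac{25402}{\left(-151\right)^{2}} = - \frac{25402}{22801}$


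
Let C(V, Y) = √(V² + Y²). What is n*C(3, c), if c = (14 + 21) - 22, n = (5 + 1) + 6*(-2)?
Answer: -6*√178 ≈ -80.050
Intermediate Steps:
n = -6 (n = 6 - 12 = -6)
c = 13 (c = 35 - 22 = 13)
n*C(3, c) = -6*√(3² + 13²) = -6*√(9 + 169) = -6*√178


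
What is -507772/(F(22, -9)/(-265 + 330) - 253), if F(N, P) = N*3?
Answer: 33005180/16379 ≈ 2015.1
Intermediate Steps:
F(N, P) = 3*N
-507772/(F(22, -9)/(-265 + 330) - 253) = -507772/((3*22)/(-265 + 330) - 253) = -507772/(66/65 - 253) = -507772/(-16379/65) = -507772*(-65/16379) = 33005180/16379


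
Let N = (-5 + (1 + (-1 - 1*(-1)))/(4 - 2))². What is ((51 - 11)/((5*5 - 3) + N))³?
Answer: 4096000/4826809 ≈ 0.84859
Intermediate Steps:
N = 81/4 (N = (-5 + (1 + (-1 + 1))/2)² = (-5 + (1 + 0)*(½))² = (-5 + 1*(½))² = (-5 + ½)² = (-9/2)² = 81/4 ≈ 20.250)
((51 - 11)/((5*5 - 3) + N))³ = ((51 - 11)/((5*5 - 3) + 81/4))³ = (40/((25 - 3) + 81/4))³ = (40/(22 + 81/4))³ = (40/(169/4))³ = (40*(4/169))³ = (160/169)³ = 4096000/4826809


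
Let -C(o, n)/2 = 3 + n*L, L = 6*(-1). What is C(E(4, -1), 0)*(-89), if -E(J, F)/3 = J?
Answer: 534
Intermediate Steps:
L = -6
E(J, F) = -3*J
C(o, n) = -6 + 12*n (C(o, n) = -2*(3 + n*(-6)) = -2*(3 - 6*n) = -6 + 12*n)
C(E(4, -1), 0)*(-89) = (-6 + 12*0)*(-89) = (-6 + 0)*(-89) = -6*(-89) = 534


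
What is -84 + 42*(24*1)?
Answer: 924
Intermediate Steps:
-84 + 42*(24*1) = -84 + 42*24 = -84 + 1008 = 924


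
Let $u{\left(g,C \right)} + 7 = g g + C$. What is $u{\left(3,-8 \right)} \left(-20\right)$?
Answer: $120$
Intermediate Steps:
$u{\left(g,C \right)} = -7 + C + g^{2}$ ($u{\left(g,C \right)} = -7 + \left(g g + C\right) = -7 + \left(g^{2} + C\right) = -7 + \left(C + g^{2}\right) = -7 + C + g^{2}$)
$u{\left(3,-8 \right)} \left(-20\right) = \left(-7 - 8 + 3^{2}\right) \left(-20\right) = \left(-7 - 8 + 9\right) \left(-20\right) = \left(-6\right) \left(-20\right) = 120$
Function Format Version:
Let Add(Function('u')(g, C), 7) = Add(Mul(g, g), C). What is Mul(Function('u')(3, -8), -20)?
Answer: 120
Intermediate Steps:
Function('u')(g, C) = Add(-7, C, Pow(g, 2)) (Function('u')(g, C) = Add(-7, Add(Mul(g, g), C)) = Add(-7, Add(Pow(g, 2), C)) = Add(-7, Add(C, Pow(g, 2))) = Add(-7, C, Pow(g, 2)))
Mul(Function('u')(3, -8), -20) = Mul(Add(-7, -8, Pow(3, 2)), -20) = Mul(Add(-7, -8, 9), -20) = Mul(-6, -20) = 120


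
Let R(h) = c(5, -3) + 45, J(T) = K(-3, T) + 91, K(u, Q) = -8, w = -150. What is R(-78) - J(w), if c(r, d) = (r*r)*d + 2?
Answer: -111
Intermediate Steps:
c(r, d) = 2 + d*r² (c(r, d) = r²*d + 2 = d*r² + 2 = 2 + d*r²)
J(T) = 83 (J(T) = -8 + 91 = 83)
R(h) = -28 (R(h) = (2 - 3*5²) + 45 = (2 - 3*25) + 45 = (2 - 75) + 45 = -73 + 45 = -28)
R(-78) - J(w) = -28 - 1*83 = -28 - 83 = -111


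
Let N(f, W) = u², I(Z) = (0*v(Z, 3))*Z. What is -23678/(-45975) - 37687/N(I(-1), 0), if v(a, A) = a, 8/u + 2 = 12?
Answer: -43316116777/735600 ≈ -58885.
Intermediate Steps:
u = ⅘ (u = 8/(-2 + 12) = 8/10 = 8*(⅒) = ⅘ ≈ 0.80000)
I(Z) = 0 (I(Z) = (0*Z)*Z = 0*Z = 0)
N(f, W) = 16/25 (N(f, W) = (⅘)² = 16/25)
-23678/(-45975) - 37687/N(I(-1), 0) = -23678/(-45975) - 37687/16/25 = -23678*(-1/45975) - 37687*25/16 = 23678/45975 - 942175/16 = -43316116777/735600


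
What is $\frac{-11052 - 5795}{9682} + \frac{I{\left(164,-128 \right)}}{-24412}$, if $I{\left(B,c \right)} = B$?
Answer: $- \frac{103214203}{59089246} \approx -1.7468$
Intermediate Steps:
$\frac{-11052 - 5795}{9682} + \frac{I{\left(164,-128 \right)}}{-24412} = \frac{-11052 - 5795}{9682} + \frac{164}{-24412} = \left(-11052 - 5795\right) \frac{1}{9682} + 164 \left(- \frac{1}{24412}\right) = \left(-16847\right) \frac{1}{9682} - \frac{41}{6103} = - \frac{16847}{9682} - \frac{41}{6103} = - \frac{103214203}{59089246}$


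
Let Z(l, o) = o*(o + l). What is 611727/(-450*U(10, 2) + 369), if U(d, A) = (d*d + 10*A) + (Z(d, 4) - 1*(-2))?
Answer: -203909/26577 ≈ -7.6724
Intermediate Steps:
Z(l, o) = o*(l + o)
U(d, A) = 18 + d² + 4*d + 10*A (U(d, A) = (d*d + 10*A) + (4*(d + 4) - 1*(-2)) = (d² + 10*A) + (4*(4 + d) + 2) = (d² + 10*A) + ((16 + 4*d) + 2) = (d² + 10*A) + (18 + 4*d) = 18 + d² + 4*d + 10*A)
611727/(-450*U(10, 2) + 369) = 611727/(-450*(18 + 10² + 4*10 + 10*2) + 369) = 611727/(-450*(18 + 100 + 40 + 20) + 369) = 611727/(-450*178 + 369) = 611727/(-80100 + 369) = 611727/(-79731) = 611727*(-1/79731) = -203909/26577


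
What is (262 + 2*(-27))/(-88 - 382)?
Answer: -104/235 ≈ -0.44255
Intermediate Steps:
(262 + 2*(-27))/(-88 - 382) = (262 - 54)/(-470) = 208*(-1/470) = -104/235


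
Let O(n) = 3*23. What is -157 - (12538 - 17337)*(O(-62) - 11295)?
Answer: -53873731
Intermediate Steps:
O(n) = 69
-157 - (12538 - 17337)*(O(-62) - 11295) = -157 - (12538 - 17337)*(69 - 11295) = -157 - (-4799)*(-11226) = -157 - 1*53873574 = -157 - 53873574 = -53873731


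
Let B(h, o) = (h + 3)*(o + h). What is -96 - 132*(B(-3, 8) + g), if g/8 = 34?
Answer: -36000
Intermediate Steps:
g = 272 (g = 8*34 = 272)
B(h, o) = (3 + h)*(h + o)
-96 - 132*(B(-3, 8) + g) = -96 - 132*(((-3)² + 3*(-3) + 3*8 - 3*8) + 272) = -96 - 132*((9 - 9 + 24 - 24) + 272) = -96 - 132*(0 + 272) = -96 - 132*272 = -96 - 35904 = -36000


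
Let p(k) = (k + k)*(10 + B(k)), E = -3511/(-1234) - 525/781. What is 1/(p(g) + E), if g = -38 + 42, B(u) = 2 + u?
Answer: 963754/125454753 ≈ 0.0076821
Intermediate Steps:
g = 4
E = 2094241/963754 (E = -3511*(-1/1234) - 525*1/781 = 3511/1234 - 525/781 = 2094241/963754 ≈ 2.1730)
p(k) = 2*k*(12 + k) (p(k) = (k + k)*(10 + (2 + k)) = (2*k)*(12 + k) = 2*k*(12 + k))
1/(p(g) + E) = 1/(2*4*(12 + 4) + 2094241/963754) = 1/(2*4*16 + 2094241/963754) = 1/(128 + 2094241/963754) = 1/(125454753/963754) = 963754/125454753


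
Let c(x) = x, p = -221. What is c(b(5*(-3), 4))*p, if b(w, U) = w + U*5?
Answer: -1105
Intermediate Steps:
b(w, U) = w + 5*U
c(b(5*(-3), 4))*p = (5*(-3) + 5*4)*(-221) = (-15 + 20)*(-221) = 5*(-221) = -1105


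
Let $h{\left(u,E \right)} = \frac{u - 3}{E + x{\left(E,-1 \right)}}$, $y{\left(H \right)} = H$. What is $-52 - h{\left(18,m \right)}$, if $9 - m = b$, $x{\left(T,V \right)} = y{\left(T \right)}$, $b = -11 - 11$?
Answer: $- \frac{3239}{62} \approx -52.242$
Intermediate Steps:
$b = -22$ ($b = -11 - 11 = -22$)
$x{\left(T,V \right)} = T$
$m = 31$ ($m = 9 - -22 = 9 + 22 = 31$)
$h{\left(u,E \right)} = \frac{-3 + u}{2 E}$ ($h{\left(u,E \right)} = \frac{u - 3}{E + E} = \frac{-3 + u}{2 E}$)
$-52 - h{\left(18,m \right)} = -52 - \frac{-3 + 18}{2 \cdot 31} = -52 - \frac{1}{2} \cdot \frac{1}{31} \cdot 15 = -52 - \frac{15}{62} = - \frac{3239}{62}$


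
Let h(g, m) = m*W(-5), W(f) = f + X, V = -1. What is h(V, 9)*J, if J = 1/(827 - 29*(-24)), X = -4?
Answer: -81/1523 ≈ -0.053185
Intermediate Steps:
W(f) = -4 + f (W(f) = f - 4 = -4 + f)
h(g, m) = -9*m (h(g, m) = m*(-4 - 5) = m*(-9) = -9*m)
J = 1/1523 (J = 1/(827 + 696) = 1/1523 ≈ 0.00065660)
h(V, 9)*J = -9*9*(1/1523) = -81*1/1523 = -81/1523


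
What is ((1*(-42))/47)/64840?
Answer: -21/1523740 ≈ -1.3782e-5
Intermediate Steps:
((1*(-42))/47)/64840 = -42*1/47*(1/64840) = -42/47*1/64840 = -21/1523740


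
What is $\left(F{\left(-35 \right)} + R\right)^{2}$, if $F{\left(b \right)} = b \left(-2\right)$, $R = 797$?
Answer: $751689$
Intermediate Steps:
$F{\left(b \right)} = - 2 b$
$\left(F{\left(-35 \right)} + R\right)^{2} = \left(\left(-2\right) \left(-35\right) + 797\right)^{2} = \left(70 + 797\right)^{2} = 867^{2} = 751689$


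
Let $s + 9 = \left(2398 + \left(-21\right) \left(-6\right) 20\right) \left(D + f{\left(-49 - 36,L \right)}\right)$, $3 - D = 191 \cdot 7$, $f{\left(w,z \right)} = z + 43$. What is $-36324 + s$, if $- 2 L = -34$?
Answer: $-6301865$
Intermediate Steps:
$L = 17$ ($L = \left(- \frac{1}{2}\right) \left(-34\right) = 17$)
$f{\left(w,z \right)} = 43 + z$
$D = -1334$ ($D = 3 - 191 \cdot 7 = 3 - 1337 = -1334$)
$s = -6265541$ ($s = -9 + \left(2398 + \left(-21\right) \left(-6\right) 20\right) \left(-1334 + \left(43 + 17\right)\right) = -9 + \left(2398 + 126 \cdot 20\right) \left(-1334 + 60\right) = -9 + \left(2398 + 2520\right) \left(-1274\right) = -9 + 4918 \left(-1274\right) = -9 - 6265532 = -6265541$)
$-36324 + s = -36324 - 6265541 = -6301865$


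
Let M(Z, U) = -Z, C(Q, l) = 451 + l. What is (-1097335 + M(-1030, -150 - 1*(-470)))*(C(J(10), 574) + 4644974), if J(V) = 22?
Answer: -5093431933695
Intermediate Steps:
(-1097335 + M(-1030, -150 - 1*(-470)))*(C(J(10), 574) + 4644974) = (-1097335 - 1*(-1030))*((451 + 574) + 4644974) = (-1097335 + 1030)*(1025 + 4644974) = -1096305*4645999 = -5093431933695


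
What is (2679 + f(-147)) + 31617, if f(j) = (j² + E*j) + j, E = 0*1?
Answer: 55758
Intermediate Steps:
E = 0
f(j) = j + j² (f(j) = (j² + 0*j) + j = (j² + 0) + j = j² + j = j + j²)
(2679 + f(-147)) + 31617 = (2679 - 147*(1 - 147)) + 31617 = (2679 - 147*(-146)) + 31617 = (2679 + 21462) + 31617 = 24141 + 31617 = 55758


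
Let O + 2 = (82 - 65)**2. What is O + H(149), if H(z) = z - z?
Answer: 287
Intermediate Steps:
H(z) = 0
O = 287 (O = -2 + (82 - 65)**2 = -2 + 17**2 = -2 + 289 = 287)
O + H(149) = 287 + 0 = 287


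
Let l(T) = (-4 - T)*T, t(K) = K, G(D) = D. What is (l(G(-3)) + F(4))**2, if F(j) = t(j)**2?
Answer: 361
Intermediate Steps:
F(j) = j**2
l(T) = T*(-4 - T)
(l(G(-3)) + F(4))**2 = (-1*(-3)*(4 - 3) + 4**2)**2 = (-1*(-3)*1 + 16)**2 = (3 + 16)**2 = 19**2 = 361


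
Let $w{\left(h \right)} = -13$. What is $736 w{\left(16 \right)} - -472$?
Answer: $-9096$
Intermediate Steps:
$736 w{\left(16 \right)} - -472 = 736 \left(-13\right) - -472 = -9568 + \left(-177 + 649\right) = -9568 + 472 = -9096$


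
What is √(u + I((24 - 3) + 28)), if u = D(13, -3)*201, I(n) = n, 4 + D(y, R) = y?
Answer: √1858 ≈ 43.104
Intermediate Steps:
D(y, R) = -4 + y
u = 1809 (u = (-4 + 13)*201 = 9*201 = 1809)
√(u + I((24 - 3) + 28)) = √(1809 + ((24 - 3) + 28)) = √(1809 + (21 + 28)) = √(1809 + 49) = √1858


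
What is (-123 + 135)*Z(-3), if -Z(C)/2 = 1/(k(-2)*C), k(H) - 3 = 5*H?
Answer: -8/7 ≈ -1.1429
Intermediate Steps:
k(H) = 3 + 5*H
Z(C) = 2/(7*C) (Z(C) = -2/((3 + 5*(-2))*C) = -2/((3 - 10)*C) = -2/((-7)*C) = -(-2)/(7*C) = 2/(7*C))
(-123 + 135)*Z(-3) = (-123 + 135)*((2/7)/(-3)) = 12*((2/7)*(-1/3)) = 12*(-2/21) = -8/7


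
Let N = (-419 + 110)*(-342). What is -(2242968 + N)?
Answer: -2348646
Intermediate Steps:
N = 105678 (N = -309*(-342) = 105678)
-(2242968 + N) = -(2242968 + 105678) = -1*2348646 = -2348646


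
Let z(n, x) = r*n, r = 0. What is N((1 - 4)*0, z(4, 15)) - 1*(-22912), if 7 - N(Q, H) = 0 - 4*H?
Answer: 22919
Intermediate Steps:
z(n, x) = 0 (z(n, x) = 0*n = 0)
N(Q, H) = 7 + 4*H (N(Q, H) = 7 - (0 - 4*H) = 7 - (-4)*H = 7 + 4*H)
N((1 - 4)*0, z(4, 15)) - 1*(-22912) = (7 + 4*0) - 1*(-22912) = (7 + 0) + 22912 = 7 + 22912 = 22919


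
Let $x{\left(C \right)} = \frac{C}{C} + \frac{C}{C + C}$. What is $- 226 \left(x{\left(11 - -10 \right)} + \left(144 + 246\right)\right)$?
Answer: $-88479$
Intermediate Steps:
$x{\left(C \right)} = \frac{3}{2}$ ($x{\left(C \right)} = 1 + \frac{C}{2 C} = 1 + C \frac{1}{2 C} = 1 + \frac{1}{2} = \frac{3}{2}$)
$- 226 \left(x{\left(11 - -10 \right)} + \left(144 + 246\right)\right) = - 226 \left(\frac{3}{2} + \left(144 + 246\right)\right) = - 226 \left(\frac{3}{2} + 390\right) = \left(-226\right) \frac{783}{2} = -88479$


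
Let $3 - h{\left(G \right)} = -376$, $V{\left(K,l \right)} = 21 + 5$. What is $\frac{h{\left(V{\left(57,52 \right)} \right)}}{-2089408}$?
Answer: $- \frac{379}{2089408} \approx -0.00018139$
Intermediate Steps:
$V{\left(K,l \right)} = 26$
$h{\left(G \right)} = 379$ ($h{\left(G \right)} = 3 - -376 = 3 + 376 = 379$)
$\frac{h{\left(V{\left(57,52 \right)} \right)}}{-2089408} = \frac{379}{-2089408} = 379 \left(- \frac{1}{2089408}\right) = - \frac{379}{2089408}$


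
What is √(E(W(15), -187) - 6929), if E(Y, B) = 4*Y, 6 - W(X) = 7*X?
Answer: 5*I*√293 ≈ 85.586*I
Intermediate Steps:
W(X) = 6 - 7*X
√(E(W(15), -187) - 6929) = √(4*(6 - 7*15) - 6929) = √(4*(6 - 105) - 6929) = √(4*(-99) - 6929) = √(-396 - 6929) = √(-7325) = 5*I*√293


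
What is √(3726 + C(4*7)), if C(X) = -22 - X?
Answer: 2*√919 ≈ 60.630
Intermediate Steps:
√(3726 + C(4*7)) = √(3726 + (-22 - 4*7)) = √(3726 + (-22 - 1*28)) = √(3726 + (-22 - 28)) = √(3726 - 50) = √3676 = 2*√919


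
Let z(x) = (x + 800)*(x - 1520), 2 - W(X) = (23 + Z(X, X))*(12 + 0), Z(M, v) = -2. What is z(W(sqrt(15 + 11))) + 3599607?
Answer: 2626107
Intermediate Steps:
W(X) = -250 (W(X) = 2 - (23 - 2)*(12 + 0) = 2 - 21*12 = 2 - 1*252 = 2 - 252 = -250)
z(x) = (-1520 + x)*(800 + x) (z(x) = (800 + x)*(-1520 + x) = (-1520 + x)*(800 + x))
z(W(sqrt(15 + 11))) + 3599607 = (-1216000 + (-250)**2 - 720*(-250)) + 3599607 = (-1216000 + 62500 + 180000) + 3599607 = -973500 + 3599607 = 2626107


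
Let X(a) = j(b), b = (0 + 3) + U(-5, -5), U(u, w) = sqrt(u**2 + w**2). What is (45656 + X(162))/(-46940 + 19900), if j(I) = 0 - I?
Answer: -45653/27040 + sqrt(2)/5408 ≈ -1.6881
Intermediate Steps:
b = 3 + 5*sqrt(2) (b = (0 + 3) + sqrt((-5)**2 + (-5)**2) = 3 + sqrt(25 + 25) = 3 + sqrt(50) = 3 + 5*sqrt(2) ≈ 10.071)
j(I) = -I
X(a) = -3 - 5*sqrt(2) (X(a) = -(3 + 5*sqrt(2)) = -3 - 5*sqrt(2))
(45656 + X(162))/(-46940 + 19900) = (45656 + (-3 - 5*sqrt(2)))/(-46940 + 19900) = (45653 - 5*sqrt(2))/(-27040) = (45653 - 5*sqrt(2))*(-1/27040) = -45653/27040 + sqrt(2)/5408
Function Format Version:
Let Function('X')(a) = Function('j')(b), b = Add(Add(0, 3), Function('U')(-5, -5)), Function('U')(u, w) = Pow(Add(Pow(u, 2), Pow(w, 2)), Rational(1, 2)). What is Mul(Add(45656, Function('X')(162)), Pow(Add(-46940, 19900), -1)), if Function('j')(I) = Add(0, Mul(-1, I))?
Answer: Add(Rational(-45653, 27040), Mul(Rational(1, 5408), Pow(2, Rational(1, 2)))) ≈ -1.6881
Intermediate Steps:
b = Add(3, Mul(5, Pow(2, Rational(1, 2)))) (b = Add(Add(0, 3), Pow(Add(Pow(-5, 2), Pow(-5, 2)), Rational(1, 2))) = Add(3, Pow(Add(25, 25), Rational(1, 2))) = Add(3, Pow(50, Rational(1, 2))) = Add(3, Mul(5, Pow(2, Rational(1, 2)))) ≈ 10.071)
Function('j')(I) = Mul(-1, I)
Function('X')(a) = Add(-3, Mul(-5, Pow(2, Rational(1, 2)))) (Function('X')(a) = Mul(-1, Add(3, Mul(5, Pow(2, Rational(1, 2))))) = Add(-3, Mul(-5, Pow(2, Rational(1, 2)))))
Mul(Add(45656, Function('X')(162)), Pow(Add(-46940, 19900), -1)) = Mul(Add(45656, Add(-3, Mul(-5, Pow(2, Rational(1, 2))))), Pow(Add(-46940, 19900), -1)) = Mul(Add(45653, Mul(-5, Pow(2, Rational(1, 2)))), Pow(-27040, -1)) = Mul(Add(45653, Mul(-5, Pow(2, Rational(1, 2)))), Rational(-1, 27040)) = Add(Rational(-45653, 27040), Mul(Rational(1, 5408), Pow(2, Rational(1, 2))))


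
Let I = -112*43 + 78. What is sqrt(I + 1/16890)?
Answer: I*sqrt(1351619192910)/16890 ≈ 68.833*I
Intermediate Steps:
I = -4738 (I = -4816 + 78 = -4738)
sqrt(I + 1/16890) = sqrt(-4738 + 1/16890) = sqrt(-80024819/16890) = I*sqrt(1351619192910)/16890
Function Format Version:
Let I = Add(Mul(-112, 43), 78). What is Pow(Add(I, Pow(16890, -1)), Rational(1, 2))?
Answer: Mul(Rational(1, 16890), I, Pow(1351619192910, Rational(1, 2))) ≈ Mul(68.833, I)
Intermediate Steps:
I = -4738 (I = Add(-4816, 78) = -4738)
Pow(Add(I, Pow(16890, -1)), Rational(1, 2)) = Pow(Add(-4738, Pow(16890, -1)), Rational(1, 2)) = Pow(Add(-4738, Rational(1, 16890)), Rational(1, 2)) = Pow(Rational(-80024819, 16890), Rational(1, 2)) = Mul(Rational(1, 16890), I, Pow(1351619192910, Rational(1, 2)))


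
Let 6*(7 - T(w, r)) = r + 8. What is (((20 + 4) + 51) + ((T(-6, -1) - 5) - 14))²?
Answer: 137641/36 ≈ 3823.4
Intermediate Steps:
T(w, r) = 17/3 - r/6 (T(w, r) = 7 - (r + 8)/6 = 7 - (8 + r)/6 = 7 + (-4/3 - r/6) = 17/3 - r/6)
(((20 + 4) + 51) + ((T(-6, -1) - 5) - 14))² = (((20 + 4) + 51) + (((17/3 - ⅙*(-1)) - 5) - 14))² = ((24 + 51) + (((17/3 + ⅙) - 5) - 14))² = (75 + ((35/6 - 5) - 14))² = (75 + (⅚ - 14))² = (75 - 79/6)² = (371/6)² = 137641/36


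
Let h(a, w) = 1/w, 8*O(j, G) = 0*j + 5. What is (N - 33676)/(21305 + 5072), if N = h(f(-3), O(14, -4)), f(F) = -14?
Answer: -168372/131885 ≈ -1.2767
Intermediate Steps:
O(j, G) = 5/8 (O(j, G) = (0*j + 5)/8 = (0 + 5)/8 = (⅛)*5 = 5/8)
N = 8/5 (N = 1/(5/8) = 8/5 ≈ 1.6000)
(N - 33676)/(21305 + 5072) = (8/5 - 33676)/(21305 + 5072) = -168372/5/26377 = -168372/5*1/26377 = -168372/131885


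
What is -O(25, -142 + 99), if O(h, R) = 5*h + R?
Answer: -82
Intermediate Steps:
O(h, R) = R + 5*h
-O(25, -142 + 99) = -((-142 + 99) + 5*25) = -(-43 + 125) = -1*82 = -82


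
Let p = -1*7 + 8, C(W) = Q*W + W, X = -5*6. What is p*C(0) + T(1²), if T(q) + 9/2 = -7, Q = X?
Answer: -23/2 ≈ -11.500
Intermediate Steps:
X = -30
Q = -30
T(q) = -23/2 (T(q) = -9/2 - 7 = -23/2)
C(W) = -29*W (C(W) = -30*W + W = -29*W)
p = 1 (p = -7 + 8 = 1)
p*C(0) + T(1²) = 1*(-29*0) - 23/2 = 1*0 - 23/2 = 0 - 23/2 = -23/2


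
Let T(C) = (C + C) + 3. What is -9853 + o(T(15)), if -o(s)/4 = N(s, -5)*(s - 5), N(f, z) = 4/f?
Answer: -325597/33 ≈ -9866.6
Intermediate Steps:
T(C) = 3 + 2*C (T(C) = 2*C + 3 = 3 + 2*C)
o(s) = -16*(-5 + s)/s (o(s) = -4*4/s*(s - 5) = -4*4/s*(-5 + s) = -16*(-5 + s)/s)
-9853 + o(T(15)) = -9853 + (-16 + 80/(3 + 2*15)) = -9853 + (-16 + 80/(3 + 30)) = -9853 + (-16 + 80/33) = -9853 - 448/33 = -325597/33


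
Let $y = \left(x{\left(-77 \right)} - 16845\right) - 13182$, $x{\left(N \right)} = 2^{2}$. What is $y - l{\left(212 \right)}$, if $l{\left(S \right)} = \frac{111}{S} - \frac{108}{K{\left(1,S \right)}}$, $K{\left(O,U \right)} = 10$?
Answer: $- \frac{31813487}{1060} \approx -30013.0$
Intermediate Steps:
$x{\left(N \right)} = 4$
$y = -30023$ ($y = \left(4 - 16845\right) - 13182 = -16841 - 13182 = -30023$)
$l{\left(S \right)} = - \frac{54}{5} + \frac{111}{S}$ ($l{\left(S \right)} = \frac{111}{S} - \frac{108}{10} = \frac{111}{S} - \frac{54}{5} = - \frac{54}{5} + \frac{111}{S}$)
$y - l{\left(212 \right)} = -30023 - \left(- \frac{54}{5} + \frac{111}{212}\right) = -30023 - - \frac{10893}{1060} = -30023 + \frac{10893}{1060} = - \frac{31813487}{1060}$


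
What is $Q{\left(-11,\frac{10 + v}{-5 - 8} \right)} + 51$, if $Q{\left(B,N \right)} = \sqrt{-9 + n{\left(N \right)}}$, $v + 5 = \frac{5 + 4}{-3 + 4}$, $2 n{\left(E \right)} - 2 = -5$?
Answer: $51 + \frac{i \sqrt{42}}{2} \approx 51.0 + 3.2404 i$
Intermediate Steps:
$n{\left(E \right)} = - \frac{3}{2}$ ($n{\left(E \right)} = 1 + \frac{1}{2} \left(-5\right) = 1 - \frac{5}{2} = - \frac{3}{2}$)
$v = 4$ ($v = -5 + \frac{5 + 4}{-3 + 4} = -5 + \frac{9}{1} = -5 + 9 \cdot 1 = -5 + 9 = 4$)
$Q{\left(B,N \right)} = \frac{i \sqrt{42}}{2}$ ($Q{\left(B,N \right)} = \sqrt{-9 - \frac{3}{2}} = \sqrt{- \frac{21}{2}} = \frac{i \sqrt{42}}{2}$)
$Q{\left(-11,\frac{10 + v}{-5 - 8} \right)} + 51 = \frac{i \sqrt{42}}{2} + 51 = 51 + \frac{i \sqrt{42}}{2}$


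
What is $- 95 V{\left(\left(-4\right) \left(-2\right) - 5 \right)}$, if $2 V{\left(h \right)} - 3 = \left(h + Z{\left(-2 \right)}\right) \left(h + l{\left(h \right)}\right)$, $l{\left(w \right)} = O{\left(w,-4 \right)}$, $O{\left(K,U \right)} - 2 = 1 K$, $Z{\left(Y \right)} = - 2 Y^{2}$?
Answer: $\frac{3515}{2} \approx 1757.5$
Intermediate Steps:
$O{\left(K,U \right)} = 2 + K$ ($O{\left(K,U \right)} = 2 + 1 K = 2 + K$)
$l{\left(w \right)} = 2 + w$
$V{\left(h \right)} = \frac{3}{2} + \frac{\left(-8 + h\right) \left(2 + 2 h\right)}{2}$ ($V{\left(h \right)} = \frac{3}{2} + \frac{\left(h - 2 \left(-2\right)^{2}\right) \left(h + \left(2 + h\right)\right)}{2} = \frac{3}{2} + \frac{\left(h - 8\right) \left(2 + 2 h\right)}{2} = \frac{3}{2} + \frac{\left(-8 + h\right) \left(2 + 2 h\right)}{2}$)
$- 95 V{\left(\left(-4\right) \left(-2\right) - 5 \right)} = - 95 \left(- \frac{13}{2} + \left(\left(-4\right) \left(-2\right) - 5\right)^{2} - 7 \left(\left(-4\right) \left(-2\right) - 5\right)\right) = - 95 \left(- \frac{13}{2} + \left(8 - 5\right)^{2} - 7 \left(8 - 5\right)\right) = - 95 \left(- \frac{13}{2} + 3^{2} - 21\right) = - 95 \left(- \frac{13}{2} + 9 - 21\right) = \left(-95\right) \left(- \frac{37}{2}\right) = \frac{3515}{2}$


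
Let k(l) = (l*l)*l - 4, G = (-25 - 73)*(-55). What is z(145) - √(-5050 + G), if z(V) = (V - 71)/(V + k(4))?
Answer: 74/205 - 2*√85 ≈ -18.078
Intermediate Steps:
G = 5390 (G = -98*(-55) = 5390)
k(l) = -4 + l³ (k(l) = l²*l - 4 = l³ - 4 = -4 + l³)
z(V) = (-71 + V)/(60 + V) (z(V) = (V - 71)/(V + (-4 + 4³)) = (-71 + V)/(V + (-4 + 64)) = (-71 + V)/(V + 60) = (-71 + V)/(60 + V))
z(145) - √(-5050 + G) = (-71 + 145)/(60 + 145) - √(-5050 + 5390) = 74/205 - √340 = (1/205)*74 - 2*√85 = 74/205 - 2*√85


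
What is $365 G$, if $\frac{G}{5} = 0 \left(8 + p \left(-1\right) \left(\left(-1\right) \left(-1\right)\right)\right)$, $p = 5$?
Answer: $0$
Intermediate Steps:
$G = 0$ ($G = 5 \cdot 0 \left(8 + 5 \left(-1\right) \left(\left(-1\right) \left(-1\right)\right)\right) = 5 \cdot 0 \left(8 - 5\right) = 5 \cdot 0 \cdot 3 = 5 \cdot 0 = 0$)
$365 G = 365 \cdot 0 = 0$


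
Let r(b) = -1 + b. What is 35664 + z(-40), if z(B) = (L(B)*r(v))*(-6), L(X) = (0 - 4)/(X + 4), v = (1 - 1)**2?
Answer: 106994/3 ≈ 35665.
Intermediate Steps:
v = 0 (v = 0**2 = 0)
L(X) = -4/(4 + X)
z(B) = -24/(4 + B) (z(B) = ((-4/(4 + B))*(-1 + 0))*(-6) = (-4/(4 + B)*(-1))*(-6) = (4/(4 + B))*(-6) = -24/(4 + B))
35664 + z(-40) = 35664 - 24/(4 - 40) = 35664 - 24/(-36) = 35664 - 24*(-1/36) = 35664 + 2/3 = 106994/3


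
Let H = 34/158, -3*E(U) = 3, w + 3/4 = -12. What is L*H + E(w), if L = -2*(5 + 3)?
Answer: -351/79 ≈ -4.4430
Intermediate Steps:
w = -51/4 (w = -¾ - 12 = -51/4 ≈ -12.750)
E(U) = -1 (E(U) = -⅓*3 = -1)
L = -16 (L = -2*8 = -16)
H = 17/79 (H = 34*(1/158) = 17/79 ≈ 0.21519)
L*H + E(w) = -16*17/79 - 1 = -272/79 - 1 = -351/79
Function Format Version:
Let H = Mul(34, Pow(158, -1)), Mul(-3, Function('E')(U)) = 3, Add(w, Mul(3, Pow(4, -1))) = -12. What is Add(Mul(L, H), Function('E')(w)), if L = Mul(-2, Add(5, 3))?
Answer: Rational(-351, 79) ≈ -4.4430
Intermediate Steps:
w = Rational(-51, 4) (w = Add(Rational(-3, 4), -12) = Rational(-51, 4) ≈ -12.750)
Function('E')(U) = -1 (Function('E')(U) = Mul(Rational(-1, 3), 3) = -1)
L = -16 (L = Mul(-2, 8) = -16)
H = Rational(17, 79) (H = Mul(34, Rational(1, 158)) = Rational(17, 79) ≈ 0.21519)
Add(Mul(L, H), Function('E')(w)) = Add(Mul(-16, Rational(17, 79)), -1) = Add(Rational(-272, 79), -1) = Rational(-351, 79)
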